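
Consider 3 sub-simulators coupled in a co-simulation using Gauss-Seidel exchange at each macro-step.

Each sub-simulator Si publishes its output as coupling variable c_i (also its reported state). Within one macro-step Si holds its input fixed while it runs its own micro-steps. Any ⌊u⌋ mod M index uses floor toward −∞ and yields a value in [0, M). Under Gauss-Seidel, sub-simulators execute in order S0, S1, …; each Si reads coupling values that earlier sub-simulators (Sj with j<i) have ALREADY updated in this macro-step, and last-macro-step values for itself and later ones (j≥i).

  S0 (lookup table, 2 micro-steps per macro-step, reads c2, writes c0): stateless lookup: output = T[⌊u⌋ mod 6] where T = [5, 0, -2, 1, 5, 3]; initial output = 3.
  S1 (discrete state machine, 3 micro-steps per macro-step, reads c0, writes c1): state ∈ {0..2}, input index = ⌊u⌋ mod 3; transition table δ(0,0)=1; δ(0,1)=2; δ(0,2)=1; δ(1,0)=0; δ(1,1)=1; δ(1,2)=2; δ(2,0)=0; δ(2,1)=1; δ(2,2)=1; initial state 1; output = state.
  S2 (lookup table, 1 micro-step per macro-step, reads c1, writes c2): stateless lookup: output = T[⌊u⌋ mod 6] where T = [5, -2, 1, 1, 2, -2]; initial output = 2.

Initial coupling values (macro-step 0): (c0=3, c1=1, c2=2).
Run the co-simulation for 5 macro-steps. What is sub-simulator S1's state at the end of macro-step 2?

macro 1: S0 reads c2=2 → after 2×micro: -2; S1 reads c0=-2 → after 3×micro: 1; S2 reads c1=1 → after 1×micro: -2 ⇒ (c0=-2, c1=1, c2=-2)
macro 2: S0 reads c2=-2 → after 2×micro: 5; S1 reads c0=5 → after 3×micro: 2; S2 reads c1=2 → after 1×micro: 1 ⇒ (c0=5, c1=2, c2=1)
macro 3: S0 reads c2=1 → after 2×micro: 0; S1 reads c0=0 → after 3×micro: 0; S2 reads c1=0 → after 1×micro: 5 ⇒ (c0=0, c1=0, c2=5)
macro 4: S0 reads c2=5 → after 2×micro: 3; S1 reads c0=3 → after 3×micro: 1; S2 reads c1=1 → after 1×micro: -2 ⇒ (c0=3, c1=1, c2=-2)
macro 5: S0 reads c2=-2 → after 2×micro: 5; S1 reads c0=5 → after 3×micro: 2; S2 reads c1=2 → after 1×micro: 1 ⇒ (c0=5, c1=2, c2=1)

S1 state at macro-step 2 = 2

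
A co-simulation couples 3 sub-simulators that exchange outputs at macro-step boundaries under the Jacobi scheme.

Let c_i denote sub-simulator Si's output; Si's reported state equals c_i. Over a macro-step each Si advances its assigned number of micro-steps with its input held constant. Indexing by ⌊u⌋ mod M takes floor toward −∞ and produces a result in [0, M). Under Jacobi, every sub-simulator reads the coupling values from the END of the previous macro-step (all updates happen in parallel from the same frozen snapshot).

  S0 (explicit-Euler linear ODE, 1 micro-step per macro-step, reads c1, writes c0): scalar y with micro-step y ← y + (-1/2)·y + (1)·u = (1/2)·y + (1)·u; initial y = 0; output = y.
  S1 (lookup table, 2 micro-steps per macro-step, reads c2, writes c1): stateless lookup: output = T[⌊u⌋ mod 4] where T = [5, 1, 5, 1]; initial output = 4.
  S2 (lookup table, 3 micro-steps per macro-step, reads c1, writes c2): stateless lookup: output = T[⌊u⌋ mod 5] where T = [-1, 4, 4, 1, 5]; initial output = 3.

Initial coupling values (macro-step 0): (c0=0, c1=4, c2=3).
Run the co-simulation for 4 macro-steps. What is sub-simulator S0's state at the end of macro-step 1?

macro 1: S0 reads c1=4 → after 1×micro: 4; S1 reads c2=3 → after 2×micro: 1; S2 reads c1=4 → after 3×micro: 5 ⇒ (c0=4, c1=1, c2=5)
macro 2: S0 reads c1=1 → after 1×micro: 3; S1 reads c2=5 → after 2×micro: 1; S2 reads c1=1 → after 3×micro: 4 ⇒ (c0=3, c1=1, c2=4)
macro 3: S0 reads c1=1 → after 1×micro: 5/2; S1 reads c2=4 → after 2×micro: 5; S2 reads c1=1 → after 3×micro: 4 ⇒ (c0=5/2, c1=5, c2=4)
macro 4: S0 reads c1=5 → after 1×micro: 25/4; S1 reads c2=4 → after 2×micro: 5; S2 reads c1=5 → after 3×micro: -1 ⇒ (c0=25/4, c1=5, c2=-1)

S0 state at macro-step 1 = 4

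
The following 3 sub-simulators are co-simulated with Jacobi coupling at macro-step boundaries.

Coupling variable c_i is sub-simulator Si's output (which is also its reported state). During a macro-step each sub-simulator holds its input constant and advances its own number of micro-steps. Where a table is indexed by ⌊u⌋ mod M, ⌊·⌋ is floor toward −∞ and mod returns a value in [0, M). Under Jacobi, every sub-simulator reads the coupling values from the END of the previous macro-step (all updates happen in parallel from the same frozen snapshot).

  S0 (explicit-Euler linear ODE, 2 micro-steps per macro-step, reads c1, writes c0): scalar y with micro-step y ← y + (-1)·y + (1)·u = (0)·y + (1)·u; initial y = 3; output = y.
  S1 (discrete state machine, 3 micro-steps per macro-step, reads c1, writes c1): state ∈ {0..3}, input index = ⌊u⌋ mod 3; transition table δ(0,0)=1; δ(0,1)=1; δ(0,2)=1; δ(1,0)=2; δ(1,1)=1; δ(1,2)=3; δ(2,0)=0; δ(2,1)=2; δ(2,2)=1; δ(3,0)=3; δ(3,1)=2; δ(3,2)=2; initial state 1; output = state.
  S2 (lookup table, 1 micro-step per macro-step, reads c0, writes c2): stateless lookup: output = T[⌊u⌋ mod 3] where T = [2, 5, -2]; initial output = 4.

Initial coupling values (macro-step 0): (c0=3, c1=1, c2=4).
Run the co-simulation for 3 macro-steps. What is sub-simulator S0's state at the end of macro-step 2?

S0 state at macro-step 2 = 1

macro 1: S0 reads c1=1 → after 2×micro: 1; S1 reads c1=1 → after 3×micro: 1; S2 reads c0=3 → after 1×micro: 2 ⇒ (c0=1, c1=1, c2=2)
macro 2: S0 reads c1=1 → after 2×micro: 1; S1 reads c1=1 → after 3×micro: 1; S2 reads c0=1 → after 1×micro: 5 ⇒ (c0=1, c1=1, c2=5)
macro 3: S0 reads c1=1 → after 2×micro: 1; S1 reads c1=1 → after 3×micro: 1; S2 reads c0=1 → after 1×micro: 5 ⇒ (c0=1, c1=1, c2=5)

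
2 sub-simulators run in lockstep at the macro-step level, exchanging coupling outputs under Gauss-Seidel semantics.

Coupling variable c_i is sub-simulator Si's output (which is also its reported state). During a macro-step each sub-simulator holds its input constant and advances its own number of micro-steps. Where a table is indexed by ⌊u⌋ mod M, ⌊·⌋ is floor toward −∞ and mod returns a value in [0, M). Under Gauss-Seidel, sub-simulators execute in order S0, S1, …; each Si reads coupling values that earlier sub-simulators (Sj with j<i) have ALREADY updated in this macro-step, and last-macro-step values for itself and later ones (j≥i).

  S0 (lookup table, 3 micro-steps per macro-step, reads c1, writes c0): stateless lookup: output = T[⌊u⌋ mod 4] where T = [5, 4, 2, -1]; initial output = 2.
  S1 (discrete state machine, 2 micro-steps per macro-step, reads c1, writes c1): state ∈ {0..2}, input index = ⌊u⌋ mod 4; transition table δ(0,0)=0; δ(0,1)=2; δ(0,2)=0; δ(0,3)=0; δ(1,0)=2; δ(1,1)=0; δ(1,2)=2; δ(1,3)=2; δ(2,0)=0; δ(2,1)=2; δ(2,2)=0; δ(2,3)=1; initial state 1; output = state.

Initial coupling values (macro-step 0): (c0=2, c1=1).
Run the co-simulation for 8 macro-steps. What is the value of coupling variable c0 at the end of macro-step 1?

macro 1: S0 reads c1=1 → after 3×micro: 4; S1 reads c1=1 → after 2×micro: 2 ⇒ (c0=4, c1=2)
macro 2: S0 reads c1=2 → after 3×micro: 2; S1 reads c1=2 → after 2×micro: 0 ⇒ (c0=2, c1=0)
macro 3: S0 reads c1=0 → after 3×micro: 5; S1 reads c1=0 → after 2×micro: 0 ⇒ (c0=5, c1=0)
macro 4: S0 reads c1=0 → after 3×micro: 5; S1 reads c1=0 → after 2×micro: 0 ⇒ (c0=5, c1=0)
macro 5: S0 reads c1=0 → after 3×micro: 5; S1 reads c1=0 → after 2×micro: 0 ⇒ (c0=5, c1=0)
macro 6: S0 reads c1=0 → after 3×micro: 5; S1 reads c1=0 → after 2×micro: 0 ⇒ (c0=5, c1=0)
macro 7: S0 reads c1=0 → after 3×micro: 5; S1 reads c1=0 → after 2×micro: 0 ⇒ (c0=5, c1=0)
macro 8: S0 reads c1=0 → after 3×micro: 5; S1 reads c1=0 → after 2×micro: 0 ⇒ (c0=5, c1=0)

c0 at macro-step 1 = 4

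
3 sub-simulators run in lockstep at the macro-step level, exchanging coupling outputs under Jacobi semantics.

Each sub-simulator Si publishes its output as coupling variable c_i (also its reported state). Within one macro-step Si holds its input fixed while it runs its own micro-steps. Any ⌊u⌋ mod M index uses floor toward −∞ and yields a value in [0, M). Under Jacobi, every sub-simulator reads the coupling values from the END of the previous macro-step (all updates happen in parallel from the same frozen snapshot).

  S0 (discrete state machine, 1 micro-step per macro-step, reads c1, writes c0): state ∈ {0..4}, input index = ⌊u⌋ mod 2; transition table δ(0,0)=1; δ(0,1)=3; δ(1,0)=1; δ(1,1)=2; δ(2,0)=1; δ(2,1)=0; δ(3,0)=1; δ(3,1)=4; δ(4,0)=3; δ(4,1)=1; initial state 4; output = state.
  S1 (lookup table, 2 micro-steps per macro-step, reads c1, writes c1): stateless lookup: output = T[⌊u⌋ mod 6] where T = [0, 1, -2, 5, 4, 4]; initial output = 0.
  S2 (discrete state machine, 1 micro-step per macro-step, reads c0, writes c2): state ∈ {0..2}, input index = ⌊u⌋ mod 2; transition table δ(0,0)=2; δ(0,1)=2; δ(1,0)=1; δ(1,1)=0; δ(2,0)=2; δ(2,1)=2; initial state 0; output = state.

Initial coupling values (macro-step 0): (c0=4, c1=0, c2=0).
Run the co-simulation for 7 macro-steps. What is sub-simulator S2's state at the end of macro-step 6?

S2 state at macro-step 6 = 2

macro 1: S0 reads c1=0 → after 1×micro: 3; S1 reads c1=0 → after 2×micro: 0; S2 reads c0=4 → after 1×micro: 2 ⇒ (c0=3, c1=0, c2=2)
macro 2: S0 reads c1=0 → after 1×micro: 1; S1 reads c1=0 → after 2×micro: 0; S2 reads c0=3 → after 1×micro: 2 ⇒ (c0=1, c1=0, c2=2)
macro 3: S0 reads c1=0 → after 1×micro: 1; S1 reads c1=0 → after 2×micro: 0; S2 reads c0=1 → after 1×micro: 2 ⇒ (c0=1, c1=0, c2=2)
macro 4: S0 reads c1=0 → after 1×micro: 1; S1 reads c1=0 → after 2×micro: 0; S2 reads c0=1 → after 1×micro: 2 ⇒ (c0=1, c1=0, c2=2)
macro 5: S0 reads c1=0 → after 1×micro: 1; S1 reads c1=0 → after 2×micro: 0; S2 reads c0=1 → after 1×micro: 2 ⇒ (c0=1, c1=0, c2=2)
macro 6: S0 reads c1=0 → after 1×micro: 1; S1 reads c1=0 → after 2×micro: 0; S2 reads c0=1 → after 1×micro: 2 ⇒ (c0=1, c1=0, c2=2)
macro 7: S0 reads c1=0 → after 1×micro: 1; S1 reads c1=0 → after 2×micro: 0; S2 reads c0=1 → after 1×micro: 2 ⇒ (c0=1, c1=0, c2=2)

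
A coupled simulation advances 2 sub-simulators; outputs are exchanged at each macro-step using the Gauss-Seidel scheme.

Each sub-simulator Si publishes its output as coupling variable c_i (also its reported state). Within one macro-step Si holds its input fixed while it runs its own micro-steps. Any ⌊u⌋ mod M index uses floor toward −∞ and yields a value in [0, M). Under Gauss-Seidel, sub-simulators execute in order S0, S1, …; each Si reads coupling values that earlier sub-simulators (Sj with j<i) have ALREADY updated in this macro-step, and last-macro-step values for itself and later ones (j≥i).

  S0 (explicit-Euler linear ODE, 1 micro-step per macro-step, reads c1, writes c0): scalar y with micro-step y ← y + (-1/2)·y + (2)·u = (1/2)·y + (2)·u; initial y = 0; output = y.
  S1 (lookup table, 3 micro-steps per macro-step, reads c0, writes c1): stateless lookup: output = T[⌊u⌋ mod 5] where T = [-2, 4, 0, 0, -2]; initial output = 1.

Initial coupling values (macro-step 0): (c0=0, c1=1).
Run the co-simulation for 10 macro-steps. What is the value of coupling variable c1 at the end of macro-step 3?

macro 1: S0 reads c1=1 → after 1×micro: 2; S1 reads c0=2 → after 3×micro: 0 ⇒ (c0=2, c1=0)
macro 2: S0 reads c1=0 → after 1×micro: 1; S1 reads c0=1 → after 3×micro: 4 ⇒ (c0=1, c1=4)
macro 3: S0 reads c1=4 → after 1×micro: 17/2; S1 reads c0=17/2 → after 3×micro: 0 ⇒ (c0=17/2, c1=0)
macro 4: S0 reads c1=0 → after 1×micro: 17/4; S1 reads c0=17/4 → after 3×micro: -2 ⇒ (c0=17/4, c1=-2)
macro 5: S0 reads c1=-2 → after 1×micro: -15/8; S1 reads c0=-15/8 → after 3×micro: 0 ⇒ (c0=-15/8, c1=0)
macro 6: S0 reads c1=0 → after 1×micro: -15/16; S1 reads c0=-15/16 → after 3×micro: -2 ⇒ (c0=-15/16, c1=-2)
macro 7: S0 reads c1=-2 → after 1×micro: -143/32; S1 reads c0=-143/32 → after 3×micro: -2 ⇒ (c0=-143/32, c1=-2)
macro 8: S0 reads c1=-2 → after 1×micro: -399/64; S1 reads c0=-399/64 → after 3×micro: 0 ⇒ (c0=-399/64, c1=0)
macro 9: S0 reads c1=0 → after 1×micro: -399/128; S1 reads c0=-399/128 → after 3×micro: 4 ⇒ (c0=-399/128, c1=4)
macro 10: S0 reads c1=4 → after 1×micro: 1649/256; S1 reads c0=1649/256 → after 3×micro: 4 ⇒ (c0=1649/256, c1=4)

c1 at macro-step 3 = 0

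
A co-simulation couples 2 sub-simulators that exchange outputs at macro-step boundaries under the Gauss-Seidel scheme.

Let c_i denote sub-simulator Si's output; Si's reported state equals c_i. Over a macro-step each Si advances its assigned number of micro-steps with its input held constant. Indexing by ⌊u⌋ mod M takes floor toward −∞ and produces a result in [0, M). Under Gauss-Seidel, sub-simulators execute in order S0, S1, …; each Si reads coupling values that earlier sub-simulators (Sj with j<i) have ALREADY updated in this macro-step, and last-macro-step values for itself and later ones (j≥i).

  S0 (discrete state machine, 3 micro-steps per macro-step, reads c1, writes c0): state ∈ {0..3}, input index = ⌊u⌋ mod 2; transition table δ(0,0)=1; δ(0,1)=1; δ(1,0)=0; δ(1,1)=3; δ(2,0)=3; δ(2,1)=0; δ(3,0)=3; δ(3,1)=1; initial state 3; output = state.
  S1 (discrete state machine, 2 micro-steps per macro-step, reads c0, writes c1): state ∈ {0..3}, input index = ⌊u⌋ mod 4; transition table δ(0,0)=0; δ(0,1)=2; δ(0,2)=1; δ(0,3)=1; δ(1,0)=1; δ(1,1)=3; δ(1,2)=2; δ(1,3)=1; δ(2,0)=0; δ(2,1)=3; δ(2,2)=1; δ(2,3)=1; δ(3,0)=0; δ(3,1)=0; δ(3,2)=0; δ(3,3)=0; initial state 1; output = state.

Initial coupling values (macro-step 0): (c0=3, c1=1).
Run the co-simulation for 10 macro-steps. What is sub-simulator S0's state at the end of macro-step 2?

macro 1: S0 reads c1=1 → after 3×micro: 1; S1 reads c0=1 → after 2×micro: 0 ⇒ (c0=1, c1=0)
macro 2: S0 reads c1=0 → after 3×micro: 0; S1 reads c0=0 → after 2×micro: 0 ⇒ (c0=0, c1=0)
macro 3: S0 reads c1=0 → after 3×micro: 1; S1 reads c0=1 → after 2×micro: 3 ⇒ (c0=1, c1=3)
macro 4: S0 reads c1=3 → after 3×micro: 3; S1 reads c0=3 → after 2×micro: 1 ⇒ (c0=3, c1=1)
macro 5: S0 reads c1=1 → after 3×micro: 1; S1 reads c0=1 → after 2×micro: 0 ⇒ (c0=1, c1=0)
macro 6: S0 reads c1=0 → after 3×micro: 0; S1 reads c0=0 → after 2×micro: 0 ⇒ (c0=0, c1=0)
macro 7: S0 reads c1=0 → after 3×micro: 1; S1 reads c0=1 → after 2×micro: 3 ⇒ (c0=1, c1=3)
macro 8: S0 reads c1=3 → after 3×micro: 3; S1 reads c0=3 → after 2×micro: 1 ⇒ (c0=3, c1=1)
macro 9: S0 reads c1=1 → after 3×micro: 1; S1 reads c0=1 → after 2×micro: 0 ⇒ (c0=1, c1=0)
macro 10: S0 reads c1=0 → after 3×micro: 0; S1 reads c0=0 → after 2×micro: 0 ⇒ (c0=0, c1=0)

S0 state at macro-step 2 = 0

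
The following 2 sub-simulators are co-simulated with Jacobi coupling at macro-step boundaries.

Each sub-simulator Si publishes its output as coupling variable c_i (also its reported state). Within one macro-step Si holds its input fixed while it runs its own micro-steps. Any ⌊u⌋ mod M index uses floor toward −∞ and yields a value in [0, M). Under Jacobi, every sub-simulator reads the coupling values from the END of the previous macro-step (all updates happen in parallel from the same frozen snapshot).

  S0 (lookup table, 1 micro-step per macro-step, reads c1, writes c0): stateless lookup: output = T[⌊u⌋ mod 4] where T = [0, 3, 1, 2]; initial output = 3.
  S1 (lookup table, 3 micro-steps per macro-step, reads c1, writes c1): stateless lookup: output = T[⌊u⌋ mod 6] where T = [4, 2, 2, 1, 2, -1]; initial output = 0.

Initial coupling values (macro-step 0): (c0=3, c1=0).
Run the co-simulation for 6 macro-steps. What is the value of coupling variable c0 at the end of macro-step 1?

c0 at macro-step 1 = 0

macro 1: S0 reads c1=0 → after 1×micro: 0; S1 reads c1=0 → after 3×micro: 4 ⇒ (c0=0, c1=4)
macro 2: S0 reads c1=4 → after 1×micro: 0; S1 reads c1=4 → after 3×micro: 2 ⇒ (c0=0, c1=2)
macro 3: S0 reads c1=2 → after 1×micro: 1; S1 reads c1=2 → after 3×micro: 2 ⇒ (c0=1, c1=2)
macro 4: S0 reads c1=2 → after 1×micro: 1; S1 reads c1=2 → after 3×micro: 2 ⇒ (c0=1, c1=2)
macro 5: S0 reads c1=2 → after 1×micro: 1; S1 reads c1=2 → after 3×micro: 2 ⇒ (c0=1, c1=2)
macro 6: S0 reads c1=2 → after 1×micro: 1; S1 reads c1=2 → after 3×micro: 2 ⇒ (c0=1, c1=2)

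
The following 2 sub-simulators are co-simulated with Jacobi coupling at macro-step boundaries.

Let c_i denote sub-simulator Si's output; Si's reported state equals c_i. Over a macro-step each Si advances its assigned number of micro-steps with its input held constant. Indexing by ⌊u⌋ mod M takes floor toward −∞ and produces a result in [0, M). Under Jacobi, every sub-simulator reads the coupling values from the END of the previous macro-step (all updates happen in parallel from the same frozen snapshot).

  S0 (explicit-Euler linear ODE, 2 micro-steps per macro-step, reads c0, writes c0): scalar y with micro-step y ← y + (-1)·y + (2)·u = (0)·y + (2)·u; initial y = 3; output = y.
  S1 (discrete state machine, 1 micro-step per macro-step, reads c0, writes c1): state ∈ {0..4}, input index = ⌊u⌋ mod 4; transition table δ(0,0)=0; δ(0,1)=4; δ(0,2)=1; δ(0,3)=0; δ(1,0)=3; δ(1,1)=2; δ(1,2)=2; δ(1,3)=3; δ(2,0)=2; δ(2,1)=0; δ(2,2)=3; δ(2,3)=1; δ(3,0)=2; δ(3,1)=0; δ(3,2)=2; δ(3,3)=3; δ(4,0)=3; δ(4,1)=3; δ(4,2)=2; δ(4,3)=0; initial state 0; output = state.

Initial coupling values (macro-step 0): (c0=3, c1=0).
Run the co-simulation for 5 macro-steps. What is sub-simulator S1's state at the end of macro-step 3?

macro 1: S0 reads c0=3 → after 2×micro: 6; S1 reads c0=3 → after 1×micro: 0 ⇒ (c0=6, c1=0)
macro 2: S0 reads c0=6 → after 2×micro: 12; S1 reads c0=6 → after 1×micro: 1 ⇒ (c0=12, c1=1)
macro 3: S0 reads c0=12 → after 2×micro: 24; S1 reads c0=12 → after 1×micro: 3 ⇒ (c0=24, c1=3)
macro 4: S0 reads c0=24 → after 2×micro: 48; S1 reads c0=24 → after 1×micro: 2 ⇒ (c0=48, c1=2)
macro 5: S0 reads c0=48 → after 2×micro: 96; S1 reads c0=48 → after 1×micro: 2 ⇒ (c0=96, c1=2)

S1 state at macro-step 3 = 3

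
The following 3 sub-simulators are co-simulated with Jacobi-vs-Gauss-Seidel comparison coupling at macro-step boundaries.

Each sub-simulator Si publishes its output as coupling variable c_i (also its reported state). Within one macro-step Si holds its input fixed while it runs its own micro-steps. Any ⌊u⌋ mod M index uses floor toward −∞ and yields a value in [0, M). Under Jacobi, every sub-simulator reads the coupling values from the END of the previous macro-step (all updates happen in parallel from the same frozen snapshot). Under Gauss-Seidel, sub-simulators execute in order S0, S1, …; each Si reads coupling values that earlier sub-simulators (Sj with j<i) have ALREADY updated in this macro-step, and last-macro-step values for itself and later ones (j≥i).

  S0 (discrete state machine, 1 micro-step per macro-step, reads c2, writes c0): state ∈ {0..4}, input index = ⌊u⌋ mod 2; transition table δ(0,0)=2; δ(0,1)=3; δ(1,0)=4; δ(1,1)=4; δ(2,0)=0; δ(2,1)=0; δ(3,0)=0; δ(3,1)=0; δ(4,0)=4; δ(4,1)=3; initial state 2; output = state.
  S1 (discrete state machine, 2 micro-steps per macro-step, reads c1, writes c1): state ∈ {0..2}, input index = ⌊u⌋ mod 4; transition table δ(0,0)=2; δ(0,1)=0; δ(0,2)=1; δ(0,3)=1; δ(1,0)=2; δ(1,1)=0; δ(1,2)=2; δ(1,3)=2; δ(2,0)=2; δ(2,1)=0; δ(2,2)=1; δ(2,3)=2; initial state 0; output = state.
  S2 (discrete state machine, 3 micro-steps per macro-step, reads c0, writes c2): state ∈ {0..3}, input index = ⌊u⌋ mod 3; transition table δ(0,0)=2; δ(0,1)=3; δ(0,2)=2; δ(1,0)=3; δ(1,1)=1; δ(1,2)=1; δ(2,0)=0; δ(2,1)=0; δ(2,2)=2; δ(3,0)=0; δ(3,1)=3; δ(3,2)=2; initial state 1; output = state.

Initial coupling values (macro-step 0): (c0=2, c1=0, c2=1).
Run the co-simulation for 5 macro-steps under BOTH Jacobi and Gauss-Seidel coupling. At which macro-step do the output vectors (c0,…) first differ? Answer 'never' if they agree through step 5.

[Jacobi] macro 1: S0 reads c2=1 → after 1×micro: 0; S1 reads c1=0 → after 2×micro: 2; S2 reads c0=2 → after 3×micro: 1 ⇒ (c0=0, c1=2, c2=1)
[Jacobi] macro 2: S0 reads c2=1 → after 1×micro: 3; S1 reads c1=2 → after 2×micro: 2; S2 reads c0=0 → after 3×micro: 2 ⇒ (c0=3, c1=2, c2=2)
[Jacobi] macro 3: S0 reads c2=2 → after 1×micro: 0; S1 reads c1=2 → after 2×micro: 2; S2 reads c0=3 → after 3×micro: 0 ⇒ (c0=0, c1=2, c2=0)
[Jacobi] macro 4: S0 reads c2=0 → after 1×micro: 2; S1 reads c1=2 → after 2×micro: 2; S2 reads c0=0 → after 3×micro: 2 ⇒ (c0=2, c1=2, c2=2)
[Jacobi] macro 5: S0 reads c2=2 → after 1×micro: 0; S1 reads c1=2 → after 2×micro: 2; S2 reads c0=2 → after 3×micro: 2 ⇒ (c0=0, c1=2, c2=2)
[Gauss-Seidel] macro 1: S0 reads c2=1 → after 1×micro: 0; S1 reads c1=0 → after 2×micro: 2; S2 reads c0=0 → after 3×micro: 2 ⇒ (c0=0, c1=2, c2=2)
[Gauss-Seidel] macro 2: S0 reads c2=2 → after 1×micro: 2; S1 reads c1=2 → after 2×micro: 2; S2 reads c0=2 → after 3×micro: 2 ⇒ (c0=2, c1=2, c2=2)
[Gauss-Seidel] macro 3: S0 reads c2=2 → after 1×micro: 0; S1 reads c1=2 → after 2×micro: 2; S2 reads c0=0 → after 3×micro: 0 ⇒ (c0=0, c1=2, c2=0)
[Gauss-Seidel] macro 4: S0 reads c2=0 → after 1×micro: 2; S1 reads c1=2 → after 2×micro: 2; S2 reads c0=2 → after 3×micro: 2 ⇒ (c0=2, c1=2, c2=2)
[Gauss-Seidel] macro 5: S0 reads c2=2 → after 1×micro: 0; S1 reads c1=2 → after 2×micro: 2; S2 reads c0=0 → after 3×micro: 0 ⇒ (c0=0, c1=2, c2=0)

first divergence at macro-step: 1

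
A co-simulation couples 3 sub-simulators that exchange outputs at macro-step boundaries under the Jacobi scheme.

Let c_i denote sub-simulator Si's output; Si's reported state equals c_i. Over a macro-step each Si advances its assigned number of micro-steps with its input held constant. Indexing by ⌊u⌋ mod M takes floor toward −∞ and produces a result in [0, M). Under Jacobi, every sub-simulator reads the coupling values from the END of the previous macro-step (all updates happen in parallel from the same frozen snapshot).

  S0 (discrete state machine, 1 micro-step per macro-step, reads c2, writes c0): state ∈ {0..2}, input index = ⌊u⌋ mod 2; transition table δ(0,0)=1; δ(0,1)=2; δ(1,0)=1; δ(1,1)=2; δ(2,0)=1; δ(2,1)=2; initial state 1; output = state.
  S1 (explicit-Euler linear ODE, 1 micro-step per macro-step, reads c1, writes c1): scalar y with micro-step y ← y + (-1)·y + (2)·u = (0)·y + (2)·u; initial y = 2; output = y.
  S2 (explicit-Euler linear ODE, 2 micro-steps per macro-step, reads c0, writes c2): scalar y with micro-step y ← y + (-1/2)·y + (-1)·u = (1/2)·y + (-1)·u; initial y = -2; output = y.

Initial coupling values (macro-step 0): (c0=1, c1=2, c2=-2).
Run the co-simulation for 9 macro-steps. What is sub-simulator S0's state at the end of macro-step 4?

S0 state at macro-step 4 = 1

macro 1: S0 reads c2=-2 → after 1×micro: 1; S1 reads c1=2 → after 1×micro: 4; S2 reads c0=1 → after 2×micro: -2 ⇒ (c0=1, c1=4, c2=-2)
macro 2: S0 reads c2=-2 → after 1×micro: 1; S1 reads c1=4 → after 1×micro: 8; S2 reads c0=1 → after 2×micro: -2 ⇒ (c0=1, c1=8, c2=-2)
macro 3: S0 reads c2=-2 → after 1×micro: 1; S1 reads c1=8 → after 1×micro: 16; S2 reads c0=1 → after 2×micro: -2 ⇒ (c0=1, c1=16, c2=-2)
macro 4: S0 reads c2=-2 → after 1×micro: 1; S1 reads c1=16 → after 1×micro: 32; S2 reads c0=1 → after 2×micro: -2 ⇒ (c0=1, c1=32, c2=-2)
macro 5: S0 reads c2=-2 → after 1×micro: 1; S1 reads c1=32 → after 1×micro: 64; S2 reads c0=1 → after 2×micro: -2 ⇒ (c0=1, c1=64, c2=-2)
macro 6: S0 reads c2=-2 → after 1×micro: 1; S1 reads c1=64 → after 1×micro: 128; S2 reads c0=1 → after 2×micro: -2 ⇒ (c0=1, c1=128, c2=-2)
macro 7: S0 reads c2=-2 → after 1×micro: 1; S1 reads c1=128 → after 1×micro: 256; S2 reads c0=1 → after 2×micro: -2 ⇒ (c0=1, c1=256, c2=-2)
macro 8: S0 reads c2=-2 → after 1×micro: 1; S1 reads c1=256 → after 1×micro: 512; S2 reads c0=1 → after 2×micro: -2 ⇒ (c0=1, c1=512, c2=-2)
macro 9: S0 reads c2=-2 → after 1×micro: 1; S1 reads c1=512 → after 1×micro: 1024; S2 reads c0=1 → after 2×micro: -2 ⇒ (c0=1, c1=1024, c2=-2)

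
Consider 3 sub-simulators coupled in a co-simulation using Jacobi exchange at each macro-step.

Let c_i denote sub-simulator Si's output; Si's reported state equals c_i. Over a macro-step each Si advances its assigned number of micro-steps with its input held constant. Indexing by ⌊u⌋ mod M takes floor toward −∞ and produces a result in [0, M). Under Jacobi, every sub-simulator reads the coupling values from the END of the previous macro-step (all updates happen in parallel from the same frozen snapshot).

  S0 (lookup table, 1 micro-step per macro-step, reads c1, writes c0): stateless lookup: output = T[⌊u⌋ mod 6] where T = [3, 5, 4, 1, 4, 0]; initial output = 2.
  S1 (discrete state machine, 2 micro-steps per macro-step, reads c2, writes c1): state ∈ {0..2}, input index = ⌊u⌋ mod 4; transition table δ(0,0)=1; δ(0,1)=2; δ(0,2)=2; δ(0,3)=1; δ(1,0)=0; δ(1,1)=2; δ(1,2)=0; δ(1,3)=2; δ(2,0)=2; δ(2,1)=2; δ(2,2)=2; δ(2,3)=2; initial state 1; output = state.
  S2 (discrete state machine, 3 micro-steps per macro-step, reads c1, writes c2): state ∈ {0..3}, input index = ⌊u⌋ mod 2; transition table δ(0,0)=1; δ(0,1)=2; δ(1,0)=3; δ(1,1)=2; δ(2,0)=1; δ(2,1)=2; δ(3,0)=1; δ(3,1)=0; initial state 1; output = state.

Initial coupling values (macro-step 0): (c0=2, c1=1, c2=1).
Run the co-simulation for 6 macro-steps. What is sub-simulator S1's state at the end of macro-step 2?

S1 state at macro-step 2 = 2

macro 1: S0 reads c1=1 → after 1×micro: 5; S1 reads c2=1 → after 2×micro: 2; S2 reads c1=1 → after 3×micro: 2 ⇒ (c0=5, c1=2, c2=2)
macro 2: S0 reads c1=2 → after 1×micro: 4; S1 reads c2=2 → after 2×micro: 2; S2 reads c1=2 → after 3×micro: 1 ⇒ (c0=4, c1=2, c2=1)
macro 3: S0 reads c1=2 → after 1×micro: 4; S1 reads c2=1 → after 2×micro: 2; S2 reads c1=2 → after 3×micro: 3 ⇒ (c0=4, c1=2, c2=3)
macro 4: S0 reads c1=2 → after 1×micro: 4; S1 reads c2=3 → after 2×micro: 2; S2 reads c1=2 → after 3×micro: 1 ⇒ (c0=4, c1=2, c2=1)
macro 5: S0 reads c1=2 → after 1×micro: 4; S1 reads c2=1 → after 2×micro: 2; S2 reads c1=2 → after 3×micro: 3 ⇒ (c0=4, c1=2, c2=3)
macro 6: S0 reads c1=2 → after 1×micro: 4; S1 reads c2=3 → after 2×micro: 2; S2 reads c1=2 → after 3×micro: 1 ⇒ (c0=4, c1=2, c2=1)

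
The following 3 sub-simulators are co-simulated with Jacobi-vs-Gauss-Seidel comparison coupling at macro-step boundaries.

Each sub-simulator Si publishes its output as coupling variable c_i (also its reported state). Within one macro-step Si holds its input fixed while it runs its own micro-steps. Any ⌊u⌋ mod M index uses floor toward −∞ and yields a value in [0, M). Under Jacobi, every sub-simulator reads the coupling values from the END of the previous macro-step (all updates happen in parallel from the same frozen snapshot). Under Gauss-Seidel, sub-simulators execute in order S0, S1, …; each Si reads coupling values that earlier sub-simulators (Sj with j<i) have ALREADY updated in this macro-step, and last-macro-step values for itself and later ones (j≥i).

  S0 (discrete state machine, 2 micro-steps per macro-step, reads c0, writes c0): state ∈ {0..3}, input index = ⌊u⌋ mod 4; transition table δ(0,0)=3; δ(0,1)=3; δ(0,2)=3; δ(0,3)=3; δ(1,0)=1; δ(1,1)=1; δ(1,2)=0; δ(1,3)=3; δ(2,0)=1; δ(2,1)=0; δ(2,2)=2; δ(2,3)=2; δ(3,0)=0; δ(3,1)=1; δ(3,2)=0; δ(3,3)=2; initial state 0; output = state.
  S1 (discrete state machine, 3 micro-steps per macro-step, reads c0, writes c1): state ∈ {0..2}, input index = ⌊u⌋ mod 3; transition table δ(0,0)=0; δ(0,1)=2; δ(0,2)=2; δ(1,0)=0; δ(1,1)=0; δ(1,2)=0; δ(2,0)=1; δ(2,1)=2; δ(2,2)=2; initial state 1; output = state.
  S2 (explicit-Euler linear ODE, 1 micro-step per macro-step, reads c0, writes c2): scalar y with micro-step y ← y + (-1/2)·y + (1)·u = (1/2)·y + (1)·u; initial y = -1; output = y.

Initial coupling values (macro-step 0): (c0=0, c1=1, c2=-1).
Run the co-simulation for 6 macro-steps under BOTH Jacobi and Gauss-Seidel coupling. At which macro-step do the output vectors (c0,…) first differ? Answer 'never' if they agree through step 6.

[Jacobi] macro 1: S0 reads c0=0 → after 2×micro: 0; S1 reads c0=0 → after 3×micro: 0; S2 reads c0=0 → after 1×micro: -1/2 ⇒ (c0=0, c1=0, c2=-1/2)
[Jacobi] macro 2: S0 reads c0=0 → after 2×micro: 0; S1 reads c0=0 → after 3×micro: 0; S2 reads c0=0 → after 1×micro: -1/4 ⇒ (c0=0, c1=0, c2=-1/4)
[Jacobi] macro 3: S0 reads c0=0 → after 2×micro: 0; S1 reads c0=0 → after 3×micro: 0; S2 reads c0=0 → after 1×micro: -1/8 ⇒ (c0=0, c1=0, c2=-1/8)
[Jacobi] macro 4: S0 reads c0=0 → after 2×micro: 0; S1 reads c0=0 → after 3×micro: 0; S2 reads c0=0 → after 1×micro: -1/16 ⇒ (c0=0, c1=0, c2=-1/16)
[Jacobi] macro 5: S0 reads c0=0 → after 2×micro: 0; S1 reads c0=0 → after 3×micro: 0; S2 reads c0=0 → after 1×micro: -1/32 ⇒ (c0=0, c1=0, c2=-1/32)
[Jacobi] macro 6: S0 reads c0=0 → after 2×micro: 0; S1 reads c0=0 → after 3×micro: 0; S2 reads c0=0 → after 1×micro: -1/64 ⇒ (c0=0, c1=0, c2=-1/64)
[Gauss-Seidel] macro 1: S0 reads c0=0 → after 2×micro: 0; S1 reads c0=0 → after 3×micro: 0; S2 reads c0=0 → after 1×micro: -1/2 ⇒ (c0=0, c1=0, c2=-1/2)
[Gauss-Seidel] macro 2: S0 reads c0=0 → after 2×micro: 0; S1 reads c0=0 → after 3×micro: 0; S2 reads c0=0 → after 1×micro: -1/4 ⇒ (c0=0, c1=0, c2=-1/4)
[Gauss-Seidel] macro 3: S0 reads c0=0 → after 2×micro: 0; S1 reads c0=0 → after 3×micro: 0; S2 reads c0=0 → after 1×micro: -1/8 ⇒ (c0=0, c1=0, c2=-1/8)
[Gauss-Seidel] macro 4: S0 reads c0=0 → after 2×micro: 0; S1 reads c0=0 → after 3×micro: 0; S2 reads c0=0 → after 1×micro: -1/16 ⇒ (c0=0, c1=0, c2=-1/16)
[Gauss-Seidel] macro 5: S0 reads c0=0 → after 2×micro: 0; S1 reads c0=0 → after 3×micro: 0; S2 reads c0=0 → after 1×micro: -1/32 ⇒ (c0=0, c1=0, c2=-1/32)
[Gauss-Seidel] macro 6: S0 reads c0=0 → after 2×micro: 0; S1 reads c0=0 → after 3×micro: 0; S2 reads c0=0 → after 1×micro: -1/64 ⇒ (c0=0, c1=0, c2=-1/64)

first divergence at macro-step: never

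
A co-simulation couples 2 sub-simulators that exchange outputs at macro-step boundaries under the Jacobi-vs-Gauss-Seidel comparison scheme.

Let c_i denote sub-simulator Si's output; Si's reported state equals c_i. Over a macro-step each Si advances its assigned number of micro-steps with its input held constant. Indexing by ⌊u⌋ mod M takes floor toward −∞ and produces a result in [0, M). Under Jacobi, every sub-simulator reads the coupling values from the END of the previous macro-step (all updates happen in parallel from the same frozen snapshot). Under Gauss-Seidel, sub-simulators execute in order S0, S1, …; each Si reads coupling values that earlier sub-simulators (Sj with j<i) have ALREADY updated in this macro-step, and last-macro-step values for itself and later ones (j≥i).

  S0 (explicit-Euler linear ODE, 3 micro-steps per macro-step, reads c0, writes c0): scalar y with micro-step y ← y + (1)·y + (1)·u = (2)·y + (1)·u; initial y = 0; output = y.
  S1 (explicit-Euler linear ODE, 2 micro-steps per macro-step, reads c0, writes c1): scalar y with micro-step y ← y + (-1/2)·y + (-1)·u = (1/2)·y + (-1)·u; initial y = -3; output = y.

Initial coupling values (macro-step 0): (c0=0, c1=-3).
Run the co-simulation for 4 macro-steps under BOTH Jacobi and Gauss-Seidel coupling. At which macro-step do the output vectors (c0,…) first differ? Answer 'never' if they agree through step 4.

first divergence at macro-step: never

[Jacobi] macro 1: S0 reads c0=0 → after 3×micro: 0; S1 reads c0=0 → after 2×micro: -3/4 ⇒ (c0=0, c1=-3/4)
[Jacobi] macro 2: S0 reads c0=0 → after 3×micro: 0; S1 reads c0=0 → after 2×micro: -3/16 ⇒ (c0=0, c1=-3/16)
[Jacobi] macro 3: S0 reads c0=0 → after 3×micro: 0; S1 reads c0=0 → after 2×micro: -3/64 ⇒ (c0=0, c1=-3/64)
[Jacobi] macro 4: S0 reads c0=0 → after 3×micro: 0; S1 reads c0=0 → after 2×micro: -3/256 ⇒ (c0=0, c1=-3/256)
[Gauss-Seidel] macro 1: S0 reads c0=0 → after 3×micro: 0; S1 reads c0=0 → after 2×micro: -3/4 ⇒ (c0=0, c1=-3/4)
[Gauss-Seidel] macro 2: S0 reads c0=0 → after 3×micro: 0; S1 reads c0=0 → after 2×micro: -3/16 ⇒ (c0=0, c1=-3/16)
[Gauss-Seidel] macro 3: S0 reads c0=0 → after 3×micro: 0; S1 reads c0=0 → after 2×micro: -3/64 ⇒ (c0=0, c1=-3/64)
[Gauss-Seidel] macro 4: S0 reads c0=0 → after 3×micro: 0; S1 reads c0=0 → after 2×micro: -3/256 ⇒ (c0=0, c1=-3/256)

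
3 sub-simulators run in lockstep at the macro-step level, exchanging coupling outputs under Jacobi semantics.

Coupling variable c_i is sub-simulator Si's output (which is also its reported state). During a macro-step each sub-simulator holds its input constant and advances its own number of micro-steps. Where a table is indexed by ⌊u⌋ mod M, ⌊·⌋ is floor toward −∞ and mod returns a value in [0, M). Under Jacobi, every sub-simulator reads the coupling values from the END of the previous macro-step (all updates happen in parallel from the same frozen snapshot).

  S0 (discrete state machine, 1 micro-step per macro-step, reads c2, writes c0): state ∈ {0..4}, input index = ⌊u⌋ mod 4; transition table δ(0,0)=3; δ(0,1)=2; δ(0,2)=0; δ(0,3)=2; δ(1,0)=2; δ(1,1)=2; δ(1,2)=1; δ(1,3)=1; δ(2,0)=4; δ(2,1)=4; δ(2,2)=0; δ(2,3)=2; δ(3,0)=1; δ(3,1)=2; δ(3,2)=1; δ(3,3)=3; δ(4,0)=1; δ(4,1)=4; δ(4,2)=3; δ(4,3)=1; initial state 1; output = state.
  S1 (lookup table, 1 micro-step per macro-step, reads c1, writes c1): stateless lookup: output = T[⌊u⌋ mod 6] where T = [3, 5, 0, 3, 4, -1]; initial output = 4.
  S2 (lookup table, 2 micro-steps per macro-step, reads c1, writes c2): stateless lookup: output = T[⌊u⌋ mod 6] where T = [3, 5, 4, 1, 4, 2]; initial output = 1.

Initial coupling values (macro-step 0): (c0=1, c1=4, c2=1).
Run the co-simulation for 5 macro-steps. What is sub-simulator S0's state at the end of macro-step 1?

macro 1: S0 reads c2=1 → after 1×micro: 2; S1 reads c1=4 → after 1×micro: 4; S2 reads c1=4 → after 2×micro: 4 ⇒ (c0=2, c1=4, c2=4)
macro 2: S0 reads c2=4 → after 1×micro: 4; S1 reads c1=4 → after 1×micro: 4; S2 reads c1=4 → after 2×micro: 4 ⇒ (c0=4, c1=4, c2=4)
macro 3: S0 reads c2=4 → after 1×micro: 1; S1 reads c1=4 → after 1×micro: 4; S2 reads c1=4 → after 2×micro: 4 ⇒ (c0=1, c1=4, c2=4)
macro 4: S0 reads c2=4 → after 1×micro: 2; S1 reads c1=4 → after 1×micro: 4; S2 reads c1=4 → after 2×micro: 4 ⇒ (c0=2, c1=4, c2=4)
macro 5: S0 reads c2=4 → after 1×micro: 4; S1 reads c1=4 → after 1×micro: 4; S2 reads c1=4 → after 2×micro: 4 ⇒ (c0=4, c1=4, c2=4)

S0 state at macro-step 1 = 2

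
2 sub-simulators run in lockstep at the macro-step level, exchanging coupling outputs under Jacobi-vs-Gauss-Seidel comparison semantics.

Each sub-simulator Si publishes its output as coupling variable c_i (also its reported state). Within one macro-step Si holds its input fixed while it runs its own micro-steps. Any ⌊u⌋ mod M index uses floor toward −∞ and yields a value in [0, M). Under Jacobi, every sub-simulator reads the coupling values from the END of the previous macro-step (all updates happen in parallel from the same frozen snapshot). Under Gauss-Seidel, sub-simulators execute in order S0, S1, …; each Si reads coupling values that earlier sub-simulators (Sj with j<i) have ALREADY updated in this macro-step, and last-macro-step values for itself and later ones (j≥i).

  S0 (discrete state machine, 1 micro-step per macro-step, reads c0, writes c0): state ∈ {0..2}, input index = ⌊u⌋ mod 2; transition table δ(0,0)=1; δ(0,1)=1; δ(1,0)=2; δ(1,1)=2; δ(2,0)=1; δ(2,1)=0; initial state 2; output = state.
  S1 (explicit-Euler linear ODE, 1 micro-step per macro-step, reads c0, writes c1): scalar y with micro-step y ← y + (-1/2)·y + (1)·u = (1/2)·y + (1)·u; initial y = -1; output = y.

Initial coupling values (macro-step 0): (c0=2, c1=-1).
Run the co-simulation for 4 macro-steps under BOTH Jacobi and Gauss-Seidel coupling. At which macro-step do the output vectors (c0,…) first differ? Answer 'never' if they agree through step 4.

[Jacobi] macro 1: S0 reads c0=2 → after 1×micro: 1; S1 reads c0=2 → after 1×micro: 3/2 ⇒ (c0=1, c1=3/2)
[Jacobi] macro 2: S0 reads c0=1 → after 1×micro: 2; S1 reads c0=1 → after 1×micro: 7/4 ⇒ (c0=2, c1=7/4)
[Jacobi] macro 3: S0 reads c0=2 → after 1×micro: 1; S1 reads c0=2 → after 1×micro: 23/8 ⇒ (c0=1, c1=23/8)
[Jacobi] macro 4: S0 reads c0=1 → after 1×micro: 2; S1 reads c0=1 → after 1×micro: 39/16 ⇒ (c0=2, c1=39/16)
[Gauss-Seidel] macro 1: S0 reads c0=2 → after 1×micro: 1; S1 reads c0=1 → after 1×micro: 1/2 ⇒ (c0=1, c1=1/2)
[Gauss-Seidel] macro 2: S0 reads c0=1 → after 1×micro: 2; S1 reads c0=2 → after 1×micro: 9/4 ⇒ (c0=2, c1=9/4)
[Gauss-Seidel] macro 3: S0 reads c0=2 → after 1×micro: 1; S1 reads c0=1 → after 1×micro: 17/8 ⇒ (c0=1, c1=17/8)
[Gauss-Seidel] macro 4: S0 reads c0=1 → after 1×micro: 2; S1 reads c0=2 → after 1×micro: 49/16 ⇒ (c0=2, c1=49/16)

first divergence at macro-step: 1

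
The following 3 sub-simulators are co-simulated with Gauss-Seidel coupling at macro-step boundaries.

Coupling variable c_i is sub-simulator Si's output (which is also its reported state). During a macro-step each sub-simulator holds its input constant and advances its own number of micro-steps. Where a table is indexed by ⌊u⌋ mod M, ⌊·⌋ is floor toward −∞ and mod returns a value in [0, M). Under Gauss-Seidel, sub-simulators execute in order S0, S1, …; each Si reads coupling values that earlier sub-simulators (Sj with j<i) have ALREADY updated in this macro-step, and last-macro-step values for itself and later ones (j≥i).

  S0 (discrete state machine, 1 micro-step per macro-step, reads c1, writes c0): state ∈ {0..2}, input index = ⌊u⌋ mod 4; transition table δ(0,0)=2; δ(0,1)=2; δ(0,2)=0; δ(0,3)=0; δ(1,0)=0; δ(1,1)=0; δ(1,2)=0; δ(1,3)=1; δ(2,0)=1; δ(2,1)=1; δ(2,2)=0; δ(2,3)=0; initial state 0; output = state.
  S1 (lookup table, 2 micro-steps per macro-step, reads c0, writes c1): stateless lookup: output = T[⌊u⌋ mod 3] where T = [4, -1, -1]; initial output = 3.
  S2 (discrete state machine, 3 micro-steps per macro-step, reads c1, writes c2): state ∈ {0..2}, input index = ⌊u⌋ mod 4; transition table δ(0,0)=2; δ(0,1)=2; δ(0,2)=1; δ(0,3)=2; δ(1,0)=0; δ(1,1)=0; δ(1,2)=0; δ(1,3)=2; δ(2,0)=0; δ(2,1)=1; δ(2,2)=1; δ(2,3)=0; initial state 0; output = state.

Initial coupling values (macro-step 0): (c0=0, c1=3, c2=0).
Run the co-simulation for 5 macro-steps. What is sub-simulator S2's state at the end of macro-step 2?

S2 state at macro-step 2 = 0

macro 1: S0 reads c1=3 → after 1×micro: 0; S1 reads c0=0 → after 2×micro: 4; S2 reads c1=4 → after 3×micro: 2 ⇒ (c0=0, c1=4, c2=2)
macro 2: S0 reads c1=4 → after 1×micro: 2; S1 reads c0=2 → after 2×micro: -1; S2 reads c1=-1 → after 3×micro: 0 ⇒ (c0=2, c1=-1, c2=0)
macro 3: S0 reads c1=-1 → after 1×micro: 0; S1 reads c0=0 → after 2×micro: 4; S2 reads c1=4 → after 3×micro: 2 ⇒ (c0=0, c1=4, c2=2)
macro 4: S0 reads c1=4 → after 1×micro: 2; S1 reads c0=2 → after 2×micro: -1; S2 reads c1=-1 → after 3×micro: 0 ⇒ (c0=2, c1=-1, c2=0)
macro 5: S0 reads c1=-1 → after 1×micro: 0; S1 reads c0=0 → after 2×micro: 4; S2 reads c1=4 → after 3×micro: 2 ⇒ (c0=0, c1=4, c2=2)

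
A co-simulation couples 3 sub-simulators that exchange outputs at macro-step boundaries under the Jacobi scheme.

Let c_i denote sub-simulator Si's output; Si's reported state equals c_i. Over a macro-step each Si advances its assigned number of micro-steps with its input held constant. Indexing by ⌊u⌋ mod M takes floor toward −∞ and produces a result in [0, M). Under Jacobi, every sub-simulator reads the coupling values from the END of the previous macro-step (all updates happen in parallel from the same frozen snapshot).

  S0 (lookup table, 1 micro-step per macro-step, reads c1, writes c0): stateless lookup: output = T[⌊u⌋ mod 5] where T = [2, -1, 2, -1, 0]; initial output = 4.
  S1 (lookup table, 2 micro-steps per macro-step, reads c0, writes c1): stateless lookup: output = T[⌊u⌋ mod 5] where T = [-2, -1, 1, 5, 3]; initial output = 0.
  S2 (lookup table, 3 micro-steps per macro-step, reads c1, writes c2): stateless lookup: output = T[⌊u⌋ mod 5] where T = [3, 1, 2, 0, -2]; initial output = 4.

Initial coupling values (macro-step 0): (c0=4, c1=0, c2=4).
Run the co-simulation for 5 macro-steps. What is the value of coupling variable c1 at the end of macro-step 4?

macro 1: S0 reads c1=0 → after 1×micro: 2; S1 reads c0=4 → after 2×micro: 3; S2 reads c1=0 → after 3×micro: 3 ⇒ (c0=2, c1=3, c2=3)
macro 2: S0 reads c1=3 → after 1×micro: -1; S1 reads c0=2 → after 2×micro: 1; S2 reads c1=3 → after 3×micro: 0 ⇒ (c0=-1, c1=1, c2=0)
macro 3: S0 reads c1=1 → after 1×micro: -1; S1 reads c0=-1 → after 2×micro: 3; S2 reads c1=1 → after 3×micro: 1 ⇒ (c0=-1, c1=3, c2=1)
macro 4: S0 reads c1=3 → after 1×micro: -1; S1 reads c0=-1 → after 2×micro: 3; S2 reads c1=3 → after 3×micro: 0 ⇒ (c0=-1, c1=3, c2=0)
macro 5: S0 reads c1=3 → after 1×micro: -1; S1 reads c0=-1 → after 2×micro: 3; S2 reads c1=3 → after 3×micro: 0 ⇒ (c0=-1, c1=3, c2=0)

c1 at macro-step 4 = 3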